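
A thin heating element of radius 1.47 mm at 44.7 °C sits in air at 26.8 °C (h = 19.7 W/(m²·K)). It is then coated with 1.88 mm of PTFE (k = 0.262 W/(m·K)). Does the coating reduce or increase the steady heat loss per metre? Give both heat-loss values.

increases: 3.26 → 6.15 W/m

Critical radius for a cylinder: r_cr = k/h = 0.0133 m = 1.33 cm.
Outer radius after coating: r₂ = 0.00147 + 0.00188 = 0.00335 m.
Since r₁ < r_cr and r₂ ≤ r_cr, the coating moves toward the maximum at r_cr — heat loss rises.
Bare: R = 1/(2πr₁h) = 5.496 m·K/W; Q = 17.9/5.496 = 3.26 W/m.
Coated: R = R_cond + R_conv = 2.912 m·K/W; Q = 17.9/2.912 = 6.15 W/m.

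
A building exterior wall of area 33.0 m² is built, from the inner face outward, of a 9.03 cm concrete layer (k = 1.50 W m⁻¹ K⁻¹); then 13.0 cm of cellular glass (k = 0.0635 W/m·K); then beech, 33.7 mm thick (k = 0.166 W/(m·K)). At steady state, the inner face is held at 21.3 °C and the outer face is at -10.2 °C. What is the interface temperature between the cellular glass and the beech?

Resistance network (inner→outer):
  R_concrete = L/(kA) = 0.0903/(1.50·33.0) = 0.001824 K/W
  R_cellular glass = L/(kA) = 0.130/(0.0635·33.0) = 0.06204 K/W
  R_beech = L/(kA) = 0.0337/(0.166·33.0) = 0.006152 K/W
ΣR = 0.001824 + 0.06204 + 0.006152 = 0.07002 K/W
Q = ΔT/ΣR = (21.3 °C − -10.2 °C)/0.07002 = 449.9 W
From the inner boundary to the cellular glass/beech interface, ΣR_partial = 0.06386 K/W.
T_interface = T_in − Q·ΣR_partial = 21.3 °C − (449.9)(0.06386) = -7.43 °C

T = -7.43 °C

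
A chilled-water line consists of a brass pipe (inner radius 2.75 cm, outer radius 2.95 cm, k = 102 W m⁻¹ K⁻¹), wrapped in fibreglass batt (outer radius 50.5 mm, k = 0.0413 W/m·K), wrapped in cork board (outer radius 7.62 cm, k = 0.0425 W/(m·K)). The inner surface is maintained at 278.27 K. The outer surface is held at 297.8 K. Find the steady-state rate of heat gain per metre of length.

Series thermal resistances, inner to outer:
  R'_brass = ln(0.0295/0.0275)/(2πk) = 0.07020/(2π·102) = 1.095×10^-4 m·K/W
  R'_fibreglass batt = ln(0.0505/0.0295)/(2πk) = 0.5376/(2π·0.0413) = 2.072 m·K/W
  R'_cork board = ln(0.0762/0.0505)/(2πk) = 0.4114/(2π·0.0425) = 1.541 m·K/W
ΣR = 1.095×10^-4 + 2.072 + 1.541 = 3.613 m·K/W
Q' = ΔT/ΣR = (278.27 K − 297.8 K)/3.613 = -5.41 W/m
(Negative Q' ⇒ heat flows inward; heat gain = 5.41 W/m.)

Q' = 5.41 W/m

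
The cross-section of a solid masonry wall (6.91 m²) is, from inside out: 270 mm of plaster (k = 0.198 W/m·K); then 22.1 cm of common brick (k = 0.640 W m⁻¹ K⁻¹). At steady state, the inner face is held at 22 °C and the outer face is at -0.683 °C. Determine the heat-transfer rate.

Treat each layer as a resistance in series:
  R_plaster = L/(kA) = 0.270/(0.198·6.91) = 0.1973 K/W
  R_common brick = L/(kA) = 0.221/(0.640·6.91) = 0.04997 K/W
ΣR = 0.1973 + 0.04997 = 0.2473 K/W
Q = ΔT/ΣR = (22 °C − -0.683 °C)/0.2473 = 91.7 W

Q = 91.7 W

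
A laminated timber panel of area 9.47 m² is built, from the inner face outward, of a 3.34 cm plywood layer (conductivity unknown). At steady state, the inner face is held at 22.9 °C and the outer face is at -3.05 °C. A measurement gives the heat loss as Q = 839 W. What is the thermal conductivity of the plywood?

k = 0.114 W/m·K

ΣR = ΔT/Q = |22.9 − -3.05|/839 = 0.03093 K/W
L/(kA) = 0.03093 ⇒ k = 0.0334/(0.03093·9.47) = 0.114 W/m·K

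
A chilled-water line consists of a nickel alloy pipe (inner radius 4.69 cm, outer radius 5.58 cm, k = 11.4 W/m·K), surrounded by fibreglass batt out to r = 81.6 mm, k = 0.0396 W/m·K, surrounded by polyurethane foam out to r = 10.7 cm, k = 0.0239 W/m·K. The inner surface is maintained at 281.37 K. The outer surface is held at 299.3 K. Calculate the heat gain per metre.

Treat each layer as a resistance in series:
  R'_nickel alloy = ln(0.0558/0.0469)/(2πk) = 0.1738/(2π·11.4) = 0.002426 m·K/W
  R'_fibreglass batt = ln(0.0816/0.0558)/(2πk) = 0.3801/(2π·0.0396) = 1.527 m·K/W
  R'_polyurethane foam = ln(0.107/0.0816)/(2πk) = 0.2710/(2π·0.0239) = 1.805 m·K/W
ΣR = 0.002426 + 1.527 + 1.805 = 3.334 m·K/W
Q' = ΔT/ΣR = (281.37 K − 299.3 K)/3.334 = -5.38 W/m
(Negative Q' ⇒ heat flows inward; heat gain = 5.38 W/m.)

Q' = 5.38 W/m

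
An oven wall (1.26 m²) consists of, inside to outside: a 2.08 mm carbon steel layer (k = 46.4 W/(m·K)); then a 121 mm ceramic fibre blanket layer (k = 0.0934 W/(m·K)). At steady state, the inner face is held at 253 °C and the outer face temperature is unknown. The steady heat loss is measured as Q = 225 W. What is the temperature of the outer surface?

Sum the resistances:
  R_carbon steel = L/(kA) = 0.00208/(46.4·1.26) = 3.558×10^-5 K/W
  R_ceramic fibre blanket = L/(kA) = 0.121/(0.0934·1.26) = 1.028 K/W
ΣR = 1.028 K/W
ΔT = Q·ΣR = 225 × 1.028 = 231.3 K
Heat flows outward, so T_out = T_in − ΔT = 253 − 231.3 = 21.7 °C

T_out = 21.7 °C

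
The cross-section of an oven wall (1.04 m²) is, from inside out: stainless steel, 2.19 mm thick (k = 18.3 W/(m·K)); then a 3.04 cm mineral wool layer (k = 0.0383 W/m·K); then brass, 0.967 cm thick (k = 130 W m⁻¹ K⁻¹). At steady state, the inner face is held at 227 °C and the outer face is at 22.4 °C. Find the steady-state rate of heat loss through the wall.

Resistance network (inner→outer):
  R_stainless steel = L/(kA) = 0.00219/(18.3·1.04) = 1.151×10^-4 K/W
  R_mineral wool = L/(kA) = 0.0304/(0.0383·1.04) = 0.7632 K/W
  R_brass = L/(kA) = 0.00967/(130·1.04) = 7.152×10^-5 K/W
ΣR = 1.151×10^-4 + 0.7632 + 7.152×10^-5 = 0.7634 K/W
Q = ΔT/ΣR = (227 °C − 22.4 °C)/0.7634 = 268 W

Q = 268 W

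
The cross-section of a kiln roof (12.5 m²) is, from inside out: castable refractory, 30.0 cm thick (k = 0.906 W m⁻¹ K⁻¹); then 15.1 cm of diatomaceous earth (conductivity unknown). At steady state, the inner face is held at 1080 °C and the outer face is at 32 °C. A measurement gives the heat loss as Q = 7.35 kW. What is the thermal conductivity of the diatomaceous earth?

ΣR = ΔT/Q = |1080 − 32|/7350 = 0.1426 K/W
Known resistances:
  R_castable refractory = L/(kA) = 0.300/(0.906·12.5) = 0.02649 K/W
R_diatomaceous earth = ΣR − ΣR_known = 0.1426 − 0.02649 = 0.1161 K/W
L/(kA) = 0.1161 ⇒ k = 0.151/(0.1161·12.5) = 0.104 W/m·K

k = 0.104 W/m·K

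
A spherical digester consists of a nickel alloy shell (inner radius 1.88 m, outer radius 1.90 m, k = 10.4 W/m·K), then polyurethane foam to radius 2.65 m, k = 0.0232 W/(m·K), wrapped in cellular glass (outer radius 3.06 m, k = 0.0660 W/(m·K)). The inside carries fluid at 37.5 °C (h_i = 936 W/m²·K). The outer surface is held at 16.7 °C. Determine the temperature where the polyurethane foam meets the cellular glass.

T = 18.9 °C

Resistance network (inner→outer):
  R_conv,in = 1/(4πr²h) = 1/(4π·1.88²·936) = 2.405×10^-5 K/W
  R_nickel alloy = (1/1.88 − 1/1.90)/(4πk) = 0.005599/(4π·10.4) = 4.284×10^-5 K/W
  R_polyurethane foam = (1/1.90 − 1/2.65)/(4πk) = 0.1490/(4π·0.0232) = 0.5109 K/W
  R_cellular glass = (1/2.65 − 1/3.06)/(4πk) = 0.05056/(4π·0.0660) = 0.06096 K/W
ΣR = 2.405×10^-5 + 4.284×10^-5 + 0.5109 + 0.06096 = 0.5719 K/W
Q = ΔT/ΣR = (37.5 °C − 16.7 °C)/0.5719 = 36.37 W
From the inner boundary to the polyurethane foam/cellular glass interface, ΣR_partial = 0.5110 K/W.
T_interface = T_in − Q·ΣR_partial = 37.5 °C − (36.37)(0.5110) = 18.9 °C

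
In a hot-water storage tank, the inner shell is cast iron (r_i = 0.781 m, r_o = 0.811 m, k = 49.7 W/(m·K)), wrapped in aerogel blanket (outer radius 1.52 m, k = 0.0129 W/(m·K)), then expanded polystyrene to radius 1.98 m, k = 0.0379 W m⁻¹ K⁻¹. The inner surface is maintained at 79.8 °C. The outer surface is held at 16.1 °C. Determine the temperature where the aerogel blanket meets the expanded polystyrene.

T = 21.4 °C

Resistance network (inner→outer):
  R_cast iron = (1/0.781 − 1/0.811)/(4πk) = 0.04736/(4π·49.7) = 7.584×10^-5 K/W
  R_aerogel blanket = (1/0.811 − 1/1.52)/(4πk) = 0.5752/(4π·0.0129) = 3.548 K/W
  R_expanded polystyrene = (1/1.52 − 1/1.98)/(4πk) = 0.1528/(4π·0.0379) = 0.3209 K/W
ΣR = 7.584×10^-5 + 3.548 + 0.3209 = 3.869 K/W
Q = ΔT/ΣR = (79.8 °C − 16.1 °C)/3.869 = 16.46 W
From the inner boundary to the aerogel blanket/expanded polystyrene interface, ΣR_partial = 3.548 K/W.
T_interface = T_in − Q·ΣR_partial = 79.8 °C − (16.46)(3.548) = 21.4 °C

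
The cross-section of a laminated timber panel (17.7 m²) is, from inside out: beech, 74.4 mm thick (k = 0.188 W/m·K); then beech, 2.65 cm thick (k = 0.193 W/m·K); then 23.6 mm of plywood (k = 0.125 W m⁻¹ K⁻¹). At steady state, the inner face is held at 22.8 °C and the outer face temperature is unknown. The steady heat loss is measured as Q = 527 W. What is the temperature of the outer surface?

T_out = 1.31 °C

Sum the resistances:
  R_beech = L/(kA) = 0.0744/(0.188·17.7) = 0.02236 K/W
  R_beech = L/(kA) = 0.0265/(0.193·17.7) = 0.007757 K/W
  R_plywood = L/(kA) = 0.0236/(0.125·17.7) = 0.01067 K/W
ΣR = 0.04078 K/W
ΔT = Q·ΣR = 527 × 0.04078 = 21.49 K
Heat flows outward, so T_out = T_in − ΔT = 22.8 − 21.49 = 1.31 °C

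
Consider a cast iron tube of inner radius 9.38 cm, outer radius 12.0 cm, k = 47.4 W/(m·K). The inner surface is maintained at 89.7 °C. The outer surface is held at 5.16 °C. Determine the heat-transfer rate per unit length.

Q' = 102 kW/m

Q' = 2πk·ΔT/ln(r₂/r₁) = 2π × 47.4 × 84.54 / ln(0.120/0.0938) = 1.02×10^5 W/m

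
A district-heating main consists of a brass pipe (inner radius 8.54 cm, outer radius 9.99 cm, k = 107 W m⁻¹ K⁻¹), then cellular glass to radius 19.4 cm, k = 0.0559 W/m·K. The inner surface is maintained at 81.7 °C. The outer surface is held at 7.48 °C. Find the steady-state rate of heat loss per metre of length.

Series thermal resistances, inner to outer:
  R'_brass = ln(0.0999/0.0854)/(2πk) = 0.1568/(2π·107) = 2.333×10^-4 m·K/W
  R'_cellular glass = ln(0.194/0.0999)/(2πk) = 0.6637/(2π·0.0559) = 1.890 m·K/W
ΣR = 2.333×10^-4 + 1.890 = 1.890 m·K/W
Q' = ΔT/ΣR = (81.7 °C − 7.48 °C)/1.890 = 39.3 W/m

Q' = 39.3 W/m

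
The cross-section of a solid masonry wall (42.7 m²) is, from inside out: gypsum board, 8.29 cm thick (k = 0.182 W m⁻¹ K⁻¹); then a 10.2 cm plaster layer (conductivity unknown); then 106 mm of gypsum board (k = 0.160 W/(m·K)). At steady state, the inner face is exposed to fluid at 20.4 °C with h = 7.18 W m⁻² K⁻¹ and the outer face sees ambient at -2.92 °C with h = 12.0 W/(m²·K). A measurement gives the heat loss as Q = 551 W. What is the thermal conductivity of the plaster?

ΣR = ΔT/Q = |20.4 − -2.92|/551 = 0.04232 K/W
Known resistances:
  R_conv,in = 1/(hA) = 1/(7.18·42.7) = 0.003262 K/W
  R_gypsum board = L/(kA) = 0.0829/(0.182·42.7) = 0.01067 K/W
  R_gypsum board = L/(kA) = 0.106/(0.160·42.7) = 0.01552 K/W
  R_conv,out = 1/(hA) = 1/(12.0·42.7) = 0.001952 K/W
R_plaster = ΣR − ΣR_known = 0.04232 − 0.03140 = 0.01092 K/W
L/(kA) = 0.01092 ⇒ k = 0.102/(0.01092·42.7) = 0.219 W/m·K

k = 0.219 W/m·K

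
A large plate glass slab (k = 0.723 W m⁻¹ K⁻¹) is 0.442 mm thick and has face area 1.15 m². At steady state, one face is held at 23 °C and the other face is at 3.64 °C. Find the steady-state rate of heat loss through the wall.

Q = kA·ΔT/L = 0.723 × 1.15 × |23 °C − 3.64 °C| / 4.42×10^-4 = 36400 W

Q = 36.4 kW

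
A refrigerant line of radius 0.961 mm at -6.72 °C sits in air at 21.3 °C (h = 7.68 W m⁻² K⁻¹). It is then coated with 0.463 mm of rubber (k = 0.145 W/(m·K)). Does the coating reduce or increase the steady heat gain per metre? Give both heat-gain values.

Critical radius for a cylinder: r_cr = k/h = 0.0189 m = 1.89 cm.
Outer radius after coating: r₂ = 9.61×10^-4 + 4.63×10^-4 = 0.001424 m.
Since r₁ < r_cr and r₂ ≤ r_cr, the coating moves toward the maximum at r_cr — heat gain rises.
Bare: R = 1/(2πr₁h) = 21.56 m·K/W; Q = 28.02/21.56 = 1.30 W/m.
Coated: R = R_cond + R_conv = 14.98 m·K/W; Q = 28.02/14.98 = 1.87 W/m.

increases: 1.30 → 1.87 W/m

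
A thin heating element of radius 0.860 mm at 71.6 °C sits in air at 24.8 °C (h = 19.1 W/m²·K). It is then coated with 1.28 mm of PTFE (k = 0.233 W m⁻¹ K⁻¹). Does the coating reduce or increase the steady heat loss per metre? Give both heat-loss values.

increases: 4.83 → 10.4 W/m

Critical radius for a cylinder: r_cr = k/h = 0.0122 m = 1.22 cm.
Outer radius after coating: r₂ = 8.60×10^-4 + 0.00128 = 0.002140 m.
Since r₁ < r_cr and r₂ ≤ r_cr, the coating moves toward the maximum at r_cr — heat loss rises.
Bare: R = 1/(2πr₁h) = 9.689 m·K/W; Q = 46.8/9.689 = 4.83 W/m.
Coated: R = R_cond + R_conv = 4.516 m·K/W; Q = 46.8/4.516 = 10.4 W/m.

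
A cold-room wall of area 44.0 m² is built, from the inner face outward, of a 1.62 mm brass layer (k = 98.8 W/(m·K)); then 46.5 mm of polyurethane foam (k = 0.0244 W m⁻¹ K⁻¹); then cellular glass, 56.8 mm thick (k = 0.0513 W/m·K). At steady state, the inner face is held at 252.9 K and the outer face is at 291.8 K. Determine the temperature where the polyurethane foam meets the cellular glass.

Series thermal resistances, inner to outer:
  R_brass = L/(kA) = 0.00162/(98.8·44.0) = 3.727×10^-7 K/W
  R_polyurethane foam = L/(kA) = 0.0465/(0.0244·44.0) = 0.04331 K/W
  R_cellular glass = L/(kA) = 0.0568/(0.0513·44.0) = 0.02516 K/W
ΣR = 3.727×10^-7 + 0.04331 + 0.02516 = 0.06847 K/W
Q = ΔT/ΣR = (252.9 K − 291.8 K)/0.06847 = -568.1 W
From the inner boundary to the polyurethane foam/cellular glass interface, ΣR_partial = 0.04331 K/W.
T_interface = T_in − Q·ΣR_partial = 252.9 K − (-568.1)(0.04331) = 277.50 K

T = 277.50 K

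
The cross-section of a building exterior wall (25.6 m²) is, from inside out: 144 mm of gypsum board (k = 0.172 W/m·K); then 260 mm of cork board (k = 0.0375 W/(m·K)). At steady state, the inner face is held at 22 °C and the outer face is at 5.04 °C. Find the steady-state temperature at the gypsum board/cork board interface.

Treat each layer as a resistance in series:
  R_gypsum board = L/(kA) = 0.144/(0.172·25.6) = 0.03270 K/W
  R_cork board = L/(kA) = 0.260/(0.0375·25.6) = 0.2708 K/W
ΣR = 0.03270 + 0.2708 = 0.3035 K/W
Q = ΔT/ΣR = (22 °C − 5.04 °C)/0.3035 = 55.88 W
From the inner boundary to the gypsum board/cork board interface, ΣR_partial = 0.03270 K/W.
T_interface = T_in − Q·ΣR_partial = 22 °C − (55.88)(0.03270) = 20.2 °C

T = 20.2 °C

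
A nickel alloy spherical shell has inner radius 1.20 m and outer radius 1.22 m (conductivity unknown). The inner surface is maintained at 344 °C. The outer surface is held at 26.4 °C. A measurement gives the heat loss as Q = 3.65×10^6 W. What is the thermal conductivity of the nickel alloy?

ΣR = ΔT/Q = |344 − 26.4|/3.65×10^6 = 8.701×10^-5 K/W
(1/r₁−1/r₂)/(4πk) = 8.701×10^-5 ⇒ k = 0.01366/(4π·8.701×10^-5) = 12.5 W/m·K

k = 12.5 W/m·K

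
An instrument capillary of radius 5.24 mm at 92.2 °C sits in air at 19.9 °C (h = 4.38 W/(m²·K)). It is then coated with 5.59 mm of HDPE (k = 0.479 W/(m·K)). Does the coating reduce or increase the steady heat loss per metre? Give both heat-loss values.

Critical radius for a cylinder: r_cr = k/h = 0.109 m = 10.9 cm.
Outer radius after coating: r₂ = 0.00524 + 0.00559 = 0.01083 m.
Since r₁ < r_cr and r₂ ≤ r_cr, the coating moves toward the maximum at r_cr — heat loss rises.
Bare: R = 1/(2πr₁h) = 6.934 m·K/W; Q = 72.3/6.934 = 10.4 W/m.
Coated: R = R_cond + R_conv = 3.596 m·K/W; Q = 72.3/3.596 = 20.1 W/m.

increases: 10.4 → 20.1 W/m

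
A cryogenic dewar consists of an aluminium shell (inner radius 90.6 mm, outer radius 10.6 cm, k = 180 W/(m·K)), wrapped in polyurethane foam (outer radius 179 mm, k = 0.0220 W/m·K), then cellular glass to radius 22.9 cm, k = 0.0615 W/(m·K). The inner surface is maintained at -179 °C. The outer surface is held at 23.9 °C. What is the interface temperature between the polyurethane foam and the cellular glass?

Resistance network (inner→outer):
  R_aluminium = (1/0.0906 − 1/0.106)/(4πk) = 1.604/(4π·180) = 7.089×10^-4 K/W
  R_polyurethane foam = (1/0.106 − 1/0.179)/(4πk) = 3.847/(4π·0.0220) = 13.92 K/W
  R_cellular glass = (1/0.179 − 1/0.229)/(4πk) = 1.220/(4π·0.0615) = 1.578 K/W
ΣR = 7.089×10^-4 + 13.92 + 1.578 = 15.50 K/W
Q = ΔT/ΣR = (-179 °C − 23.9 °C)/15.50 = -13.09 W
From the inner boundary to the polyurethane foam/cellular glass interface, ΣR_partial = 13.92 K/W.
T_interface = T_in − Q·ΣR_partial = -179 °C − (-13.09)(13.92) = 3.2 °C

T = 3.2 °C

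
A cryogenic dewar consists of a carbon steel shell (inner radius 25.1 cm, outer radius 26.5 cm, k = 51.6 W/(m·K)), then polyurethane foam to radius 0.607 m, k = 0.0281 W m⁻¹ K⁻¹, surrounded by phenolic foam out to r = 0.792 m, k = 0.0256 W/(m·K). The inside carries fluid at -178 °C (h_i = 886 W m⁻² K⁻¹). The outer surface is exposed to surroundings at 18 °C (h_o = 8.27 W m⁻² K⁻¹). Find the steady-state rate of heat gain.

Treat each layer as a resistance in series:
  R_conv,in = 1/(4πr²h) = 1/(4π·0.251²·886) = 0.001426 K/W
  R_carbon steel = (1/0.251 − 1/0.265)/(4πk) = 0.2105/(4π·51.6) = 3.246×10^-4 K/W
  R_polyurethane foam = (1/0.265 − 1/0.607)/(4πk) = 2.126/(4π·0.0281) = 6.021 K/W
  R_phenolic foam = (1/0.607 − 1/0.792)/(4πk) = 0.3848/(4π·0.0256) = 1.196 K/W
  R_conv,out = 1/(4πr²h) = 1/(4π·0.792²·8.27) = 0.01534 K/W
ΣR = 0.001426 + 3.246×10^-4 + 6.021 + 1.196 + 0.01534 = 7.234 K/W
Q = ΔT/ΣR = (-178 °C − 18 °C)/7.234 = -27.1 W
(Negative Q ⇒ heat flows inward; heat gain = 27.1 W.)

Q = 27.1 W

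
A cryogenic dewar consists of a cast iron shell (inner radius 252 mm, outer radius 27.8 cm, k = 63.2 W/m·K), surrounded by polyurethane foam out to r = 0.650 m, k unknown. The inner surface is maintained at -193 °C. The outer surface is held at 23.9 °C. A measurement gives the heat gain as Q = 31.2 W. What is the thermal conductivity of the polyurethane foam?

k = 0.0236 W/m·K

ΣR = ΔT/Q = |-193 − 23.9|/31.2 = 6.952 K/W
Known resistances:
  R_cast iron = (1/0.252 − 1/0.278)/(4πk) = 0.3711/(4π·63.2) = 4.673×10^-4 K/W
R_polyurethane foam = ΣR − ΣR_known = 6.952 − 4.673×10^-4 = 6.952 K/W
(1/r₁−1/r₂)/(4πk) = 6.952 ⇒ k = 2.059/(4π·6.952) = 0.0236 W/m·K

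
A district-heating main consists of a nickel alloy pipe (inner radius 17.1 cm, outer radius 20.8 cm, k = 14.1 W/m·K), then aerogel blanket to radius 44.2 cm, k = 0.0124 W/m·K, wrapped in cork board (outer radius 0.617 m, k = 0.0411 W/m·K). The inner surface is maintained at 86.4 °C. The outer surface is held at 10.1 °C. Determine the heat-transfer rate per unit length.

Q' = 6.96 W/m

Treat each layer as a resistance in series:
  R'_nickel alloy = ln(0.208/0.171)/(2πk) = 0.1959/(2π·14.1) = 0.002211 m·K/W
  R'_aerogel blanket = ln(0.442/0.208)/(2πk) = 0.7538/(2π·0.0124) = 9.675 m·K/W
  R'_cork board = ln(0.617/0.442)/(2πk) = 0.3336/(2π·0.0411) = 1.292 m·K/W
ΣR = 0.002211 + 9.675 + 1.292 = 10.97 m·K/W
Q' = ΔT/ΣR = (86.4 °C − 10.1 °C)/10.97 = 6.96 W/m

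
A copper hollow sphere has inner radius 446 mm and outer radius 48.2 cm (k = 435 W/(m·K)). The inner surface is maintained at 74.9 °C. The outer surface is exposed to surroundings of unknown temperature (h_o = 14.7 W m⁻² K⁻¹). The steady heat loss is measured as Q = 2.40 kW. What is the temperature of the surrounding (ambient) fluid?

T_out = 18.9 °C

Sum the resistances:
  R_copper = (1/0.446 − 1/0.482)/(4πk) = 0.1675/(4π·435) = 3.064×10^-5 K/W
  R_conv,out = 1/(4πr²h) = 1/(4π·0.482²·14.7) = 0.02330 K/W
ΣR = 0.02333 K/W
ΔT = Q·ΣR = 2400 × 0.02333 = 55.99 K
Heat flows outward, so T_out = T_in − ΔT = 74.9 − 55.99 = 18.9 °C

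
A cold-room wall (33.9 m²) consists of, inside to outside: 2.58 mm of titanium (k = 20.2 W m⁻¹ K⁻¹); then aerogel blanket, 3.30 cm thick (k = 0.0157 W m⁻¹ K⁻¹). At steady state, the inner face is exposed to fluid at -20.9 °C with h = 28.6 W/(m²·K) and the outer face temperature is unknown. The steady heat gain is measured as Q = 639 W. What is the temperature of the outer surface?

T_out = 19.4 °C

Sum the resistances:
  R_conv,in = 1/(hA) = 1/(28.6·33.9) = 0.001031 K/W
  R_titanium = L/(kA) = 0.00258/(20.2·33.9) = 3.768×10^-6 K/W
  R_aerogel blanket = L/(kA) = 0.0330/(0.0157·33.9) = 0.06200 K/W
ΣR = 0.06304 K/W
ΔT = Q·ΣR = 639 × 0.06304 = 40.28 K
Heat flows inward, so T_out = T_in + ΔT = -20.9 + 40.28 = 19.4 °C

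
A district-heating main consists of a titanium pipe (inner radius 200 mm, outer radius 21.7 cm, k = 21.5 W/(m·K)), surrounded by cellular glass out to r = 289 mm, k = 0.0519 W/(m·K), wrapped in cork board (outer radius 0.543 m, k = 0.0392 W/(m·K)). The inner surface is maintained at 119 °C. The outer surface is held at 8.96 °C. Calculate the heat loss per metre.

Treat each layer as a resistance in series:
  R'_titanium = ln(0.217/0.200)/(2πk) = 0.08158/(2π·21.5) = 6.039×10^-4 m·K/W
  R'_cellular glass = ln(0.289/0.217)/(2πk) = 0.2865/(2π·0.0519) = 0.8787 m·K/W
  R'_cork board = ln(0.543/0.289)/(2πk) = 0.6307/(2π·0.0392) = 2.561 m·K/W
ΣR = 6.039×10^-4 + 0.8787 + 2.561 = 3.440 m·K/W
Q' = ΔT/ΣR = (119 °C − 8.96 °C)/3.440 = 32.0 W/m

Q' = 32.0 W/m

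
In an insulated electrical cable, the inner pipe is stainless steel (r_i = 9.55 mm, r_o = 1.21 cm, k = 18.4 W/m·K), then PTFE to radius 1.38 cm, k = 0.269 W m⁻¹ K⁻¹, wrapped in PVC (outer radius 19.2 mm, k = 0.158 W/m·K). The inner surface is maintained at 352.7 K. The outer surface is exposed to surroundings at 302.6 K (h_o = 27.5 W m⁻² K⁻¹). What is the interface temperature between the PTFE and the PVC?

Treat each layer as a resistance in series:
  R'_stainless steel = ln(0.0121/0.00955)/(2πk) = 0.2367/(2π·18.4) = 0.002047 m·K/W
  R'_PTFE = ln(0.0138/0.0121)/(2πk) = 0.1315/(2π·0.269) = 0.07778 m·K/W
  R'_PVC = ln(0.0192/0.0138)/(2πk) = 0.3302/(2π·0.158) = 0.3327 m·K/W
  R'_conv,out = 1/(2πr h) = 1/(2π·0.0192·27.5) = 0.3014 m·K/W
ΣR = 0.002047 + 0.07778 + 0.3327 + 0.3014 = 0.7139 m·K/W
Q' = ΔT/ΣR = (352.7 K − 302.6 K)/0.7139 = 70.18 W/m
From the inner boundary to the PTFE/PVC interface, ΣR_partial = 0.07983 m·K/W.
T_interface = T_in − Q'·ΣR_partial = 352.7 K − (70.18)(0.07983) = 347.1 K

T = 347.1 K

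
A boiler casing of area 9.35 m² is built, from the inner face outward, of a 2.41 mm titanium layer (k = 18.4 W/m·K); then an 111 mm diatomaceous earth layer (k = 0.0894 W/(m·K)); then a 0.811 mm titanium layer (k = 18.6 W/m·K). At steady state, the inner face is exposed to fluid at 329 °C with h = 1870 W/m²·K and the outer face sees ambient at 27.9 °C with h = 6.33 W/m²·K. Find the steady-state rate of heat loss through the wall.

Treat each layer as a resistance in series:
  R_conv,in = 1/(hA) = 1/(1870·9.35) = 5.719×10^-5 K/W
  R_titanium = L/(kA) = 0.00241/(18.4·9.35) = 1.401×10^-5 K/W
  R_diatomaceous earth = L/(kA) = 0.111/(0.0894·9.35) = 0.1328 K/W
  R_titanium = L/(kA) = 8.11×10^-4/(18.6·9.35) = 4.663×10^-6 K/W
  R_conv,out = 1/(hA) = 1/(6.33·9.35) = 0.01690 K/W
ΣR = 5.719×10^-5 + 1.401×10^-5 + 0.1328 + 4.663×10^-6 + 0.01690 = 0.1498 K/W
Q = ΔT/ΣR = (329 °C − 27.9 °C)/0.1498 = 2010 W

Q = 2010 W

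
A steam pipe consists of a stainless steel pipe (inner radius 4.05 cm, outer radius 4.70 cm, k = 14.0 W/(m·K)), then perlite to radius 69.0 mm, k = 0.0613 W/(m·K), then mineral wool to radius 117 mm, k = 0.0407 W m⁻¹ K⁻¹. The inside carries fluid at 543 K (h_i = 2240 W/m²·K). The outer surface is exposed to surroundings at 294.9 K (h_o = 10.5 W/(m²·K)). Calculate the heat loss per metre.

Treat each layer as a resistance in series:
  R'_conv,in = 1/(2πr h) = 1/(2π·0.0405·2240) = 0.001754 m·K/W
  R'_stainless steel = ln(0.0470/0.0405)/(2πk) = 0.1488/(2π·14.0) = 0.001692 m·K/W
  R'_perlite = ln(0.0690/0.0470)/(2πk) = 0.3840/(2π·0.0613) = 0.9969 m·K/W
  R'_mineral wool = ln(0.117/0.0690)/(2πk) = 0.5281/(2π·0.0407) = 2.065 m·K/W
  R'_conv,out = 1/(2πr h) = 1/(2π·0.117·10.5) = 0.1296 m·K/W
ΣR = 0.001754 + 0.001692 + 0.9969 + 2.065 + 0.1296 = 3.195 m·K/W
Q' = ΔT/ΣR = (543 K − 294.9 K)/3.195 = 77.7 W/m

Q' = 77.7 W/m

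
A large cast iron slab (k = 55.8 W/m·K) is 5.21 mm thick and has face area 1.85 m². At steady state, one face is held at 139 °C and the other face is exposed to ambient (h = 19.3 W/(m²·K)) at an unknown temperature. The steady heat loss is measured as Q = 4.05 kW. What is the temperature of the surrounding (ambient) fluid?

Sum the resistances:
  R_cast iron = L/(kA) = 0.00521/(55.8·1.85) = 5.047×10^-5 K/W
  R_conv,out = 1/(hA) = 1/(19.3·1.85) = 0.02801 K/W
ΣR = 0.02806 K/W
ΔT = Q·ΣR = 4050 × 0.02806 = 113.6 K
Heat flows outward, so T_out = T_in − ΔT = 139 − 113.6 = 25.4 °C

T_out = 25.4 °C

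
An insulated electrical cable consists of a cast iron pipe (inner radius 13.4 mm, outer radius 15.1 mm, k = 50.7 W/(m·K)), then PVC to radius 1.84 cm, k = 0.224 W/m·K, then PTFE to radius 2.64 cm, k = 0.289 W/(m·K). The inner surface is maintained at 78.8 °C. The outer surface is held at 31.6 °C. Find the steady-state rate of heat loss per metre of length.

Resistance network (inner→outer):
  R'_cast iron = ln(0.0151/0.0134)/(2πk) = 0.1194/(2π·50.7) = 3.749×10^-4 m·K/W
  R'_PVC = ln(0.0184/0.0151)/(2πk) = 0.1977/(2π·0.224) = 0.1404 m·K/W
  R'_PTFE = ln(0.0264/0.0184)/(2πk) = 0.3610/(2π·0.289) = 0.1988 m·K/W
ΣR = 3.749×10^-4 + 0.1404 + 0.1988 = 0.3396 m·K/W
Q' = ΔT/ΣR = (78.8 °C − 31.6 °C)/0.3396 = 139 W/m

Q' = 139 W/m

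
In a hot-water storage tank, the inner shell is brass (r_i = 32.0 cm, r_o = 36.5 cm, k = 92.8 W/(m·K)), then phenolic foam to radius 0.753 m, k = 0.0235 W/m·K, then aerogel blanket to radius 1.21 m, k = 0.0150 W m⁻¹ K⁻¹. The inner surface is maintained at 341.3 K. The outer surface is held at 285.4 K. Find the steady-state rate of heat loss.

Q = 7.51 W

Treat each layer as a resistance in series:
  R_brass = (1/0.320 − 1/0.365)/(4πk) = 0.3853/(4π·92.8) = 3.304×10^-4 K/W
  R_phenolic foam = (1/0.365 − 1/0.753)/(4πk) = 1.412/(4π·0.0235) = 4.780 K/W
  R_aerogel blanket = (1/0.753 − 1/1.21)/(4πk) = 0.5016/(4π·0.0150) = 2.661 K/W
ΣR = 3.304×10^-4 + 4.780 + 2.661 = 7.441 K/W
Q = ΔT/ΣR = (341.3 K − 285.4 K)/7.441 = 7.51 W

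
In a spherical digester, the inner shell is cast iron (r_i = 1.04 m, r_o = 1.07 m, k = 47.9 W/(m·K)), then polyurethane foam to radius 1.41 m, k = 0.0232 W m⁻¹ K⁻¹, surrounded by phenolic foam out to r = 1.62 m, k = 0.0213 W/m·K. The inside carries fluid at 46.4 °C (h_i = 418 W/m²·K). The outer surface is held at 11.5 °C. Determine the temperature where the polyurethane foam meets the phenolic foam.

Treat each layer as a resistance in series:
  R_conv,in = 1/(4πr²h) = 1/(4π·1.04²·418) = 1.760×10^-4 K/W
  R_cast iron = (1/1.04 − 1/1.07)/(4πk) = 0.02696/(4π·47.9) = 4.479×10^-5 K/W
  R_polyurethane foam = (1/1.07 − 1/1.41)/(4πk) = 0.2254/(4π·0.0232) = 0.7730 K/W
  R_phenolic foam = (1/1.41 − 1/1.62)/(4πk) = 0.09194/(4π·0.0213) = 0.3435 K/W
ΣR = 1.760×10^-4 + 4.479×10^-5 + 0.7730 + 0.3435 = 1.117 K/W
Q = ΔT/ΣR = (46.4 °C − 11.5 °C)/1.117 = 31.24 W
From the inner boundary to the polyurethane foam/phenolic foam interface, ΣR_partial = 0.7732 K/W.
T_interface = T_in − Q·ΣR_partial = 46.4 °C − (31.24)(0.7732) = 22.2 °C

T = 22.2 °C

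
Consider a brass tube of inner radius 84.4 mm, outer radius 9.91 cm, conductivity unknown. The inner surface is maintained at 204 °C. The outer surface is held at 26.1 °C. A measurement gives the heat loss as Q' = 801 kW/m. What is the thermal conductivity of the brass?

ΣR = ΔT/Q' = |204 − 26.1|/8.01×10^5 = 2.221×10^-4 m·K/W
ln(r₂/r₁)/(2πk) = 2.221×10^-4 ⇒ k = 0.1606/(2π·2.221×10^-4) = 115 W/m·K

k = 115 W/m·K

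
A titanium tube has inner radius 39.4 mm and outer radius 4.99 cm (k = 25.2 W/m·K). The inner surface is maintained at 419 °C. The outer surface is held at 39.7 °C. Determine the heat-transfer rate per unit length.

Q' = 254 kW/m

Q' = 2πk·ΔT/ln(r₂/r₁) = 2π × 25.2 × 379.3 / ln(0.0499/0.0394) = 2.54×10^5 W/m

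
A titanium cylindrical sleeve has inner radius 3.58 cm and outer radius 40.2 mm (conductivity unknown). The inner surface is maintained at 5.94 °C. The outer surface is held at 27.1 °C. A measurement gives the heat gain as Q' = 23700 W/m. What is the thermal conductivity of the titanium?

k = 20.7 W/m·K

ΣR = ΔT/Q' = |5.94 − 27.1|/23700 = 8.928×10^-4 m·K/W
ln(r₂/r₁)/(2πk) = 8.928×10^-4 ⇒ k = 0.1159/(2π·8.928×10^-4) = 20.7 W/m·K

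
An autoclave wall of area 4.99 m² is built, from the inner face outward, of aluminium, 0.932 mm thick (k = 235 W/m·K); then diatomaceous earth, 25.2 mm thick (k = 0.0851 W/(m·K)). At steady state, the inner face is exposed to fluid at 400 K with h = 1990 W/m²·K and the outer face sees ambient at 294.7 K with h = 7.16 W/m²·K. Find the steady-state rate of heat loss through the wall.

Q = 1200 W

Resistance network (inner→outer):
  R_conv,in = 1/(hA) = 1/(1990·4.99) = 1.007×10^-4 K/W
  R_aluminium = L/(kA) = 9.32×10^-4/(235·4.99) = 7.948×10^-7 K/W
  R_diatomaceous earth = L/(kA) = 0.0252/(0.0851·4.99) = 0.05934 K/W
  R_conv,out = 1/(hA) = 1/(7.16·4.99) = 0.02799 K/W
ΣR = 1.007×10^-4 + 7.948×10^-7 + 0.05934 + 0.02799 = 0.08743 K/W
Q = ΔT/ΣR = (400 K − 294.7 K)/0.08743 = 1200 W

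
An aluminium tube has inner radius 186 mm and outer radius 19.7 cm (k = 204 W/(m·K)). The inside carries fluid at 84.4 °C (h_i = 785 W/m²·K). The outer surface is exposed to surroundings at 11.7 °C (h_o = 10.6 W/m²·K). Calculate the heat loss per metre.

Q' = 940 W/m

Resistance network (inner→outer):
  R'_conv,in = 1/(2πr h) = 1/(2π·0.186·785) = 0.001090 m·K/W
  R'_aluminium = ln(0.197/0.186)/(2πk) = 0.05746/(2π·204) = 4.483×10^-5 m·K/W
  R'_conv,out = 1/(2πr h) = 1/(2π·0.197·10.6) = 0.07622 m·K/W
ΣR = 0.001090 + 4.483×10^-5 + 0.07622 = 0.07735 m·K/W
Q' = ΔT/ΣR = (84.4 °C − 11.7 °C)/0.07735 = 940 W/m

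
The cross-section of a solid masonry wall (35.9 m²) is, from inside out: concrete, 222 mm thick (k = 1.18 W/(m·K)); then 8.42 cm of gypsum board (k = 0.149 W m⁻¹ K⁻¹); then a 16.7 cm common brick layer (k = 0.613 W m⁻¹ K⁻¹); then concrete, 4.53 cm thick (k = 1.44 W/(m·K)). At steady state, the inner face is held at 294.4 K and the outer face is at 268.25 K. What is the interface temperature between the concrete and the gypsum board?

Treat each layer as a resistance in series:
  R_concrete = L/(kA) = 0.222/(1.18·35.9) = 0.005241 K/W
  R_gypsum board = L/(kA) = 0.0842/(0.149·35.9) = 0.01574 K/W
  R_common brick = L/(kA) = 0.167/(0.613·35.9) = 0.007589 K/W
  R_concrete = L/(kA) = 0.0453/(1.44·35.9) = 8.763×10^-4 K/W
ΣR = 0.005241 + 0.01574 + 0.007589 + 8.763×10^-4 = 0.02945 K/W
Q = ΔT/ΣR = (294.4 K − 268.25 K)/0.02945 = 887.9 W
From the inner boundary to the concrete/gypsum board interface, ΣR_partial = 0.005241 K/W.
T_interface = T_in − Q·ΣR_partial = 294.4 K − (887.9)(0.005241) = 289.7 K

T = 289.7 K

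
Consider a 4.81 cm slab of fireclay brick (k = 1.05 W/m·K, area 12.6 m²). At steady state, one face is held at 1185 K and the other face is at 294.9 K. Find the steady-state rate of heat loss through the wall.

Q = kA·ΔT/L = 1.05 × 12.6 × |1185 K − 294.9 K| / 0.0481 = 2.45×10^5 W

Q = 245 kW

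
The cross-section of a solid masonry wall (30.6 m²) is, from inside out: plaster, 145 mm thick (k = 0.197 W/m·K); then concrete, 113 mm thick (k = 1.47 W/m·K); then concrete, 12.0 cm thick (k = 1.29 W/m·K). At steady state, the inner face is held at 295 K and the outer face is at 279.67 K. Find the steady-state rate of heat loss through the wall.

Q = 518 W

Resistance network (inner→outer):
  R_plaster = L/(kA) = 0.145/(0.197·30.6) = 0.02405 K/W
  R_concrete = L/(kA) = 0.113/(1.47·30.6) = 0.002512 K/W
  R_concrete = L/(kA) = 0.120/(1.29·30.6) = 0.003040 K/W
ΣR = 0.02405 + 0.002512 + 0.003040 = 0.02960 K/W
Q = ΔT/ΣR = (295 K − 279.67 K)/0.02960 = 518 W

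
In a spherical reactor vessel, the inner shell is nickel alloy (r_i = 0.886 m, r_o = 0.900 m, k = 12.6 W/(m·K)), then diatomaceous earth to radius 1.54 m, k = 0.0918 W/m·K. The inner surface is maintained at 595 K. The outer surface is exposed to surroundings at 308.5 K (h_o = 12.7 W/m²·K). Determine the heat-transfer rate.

Treat each layer as a resistance in series:
  R_nickel alloy = (1/0.886 − 1/0.900)/(4πk) = 0.01756/(4π·12.6) = 1.109×10^-4 K/W
  R_diatomaceous earth = (1/0.900 − 1/1.54)/(4πk) = 0.4618/(4π·0.0918) = 0.4003 K/W
  R_conv,out = 1/(4πr²h) = 1/(4π·1.54²·12.7) = 0.002642 K/W
ΣR = 1.109×10^-4 + 0.4003 + 0.002642 = 0.4031 K/W
Q = ΔT/ΣR = (595 K − 308.5 K)/0.4031 = 711 W

Q = 711 W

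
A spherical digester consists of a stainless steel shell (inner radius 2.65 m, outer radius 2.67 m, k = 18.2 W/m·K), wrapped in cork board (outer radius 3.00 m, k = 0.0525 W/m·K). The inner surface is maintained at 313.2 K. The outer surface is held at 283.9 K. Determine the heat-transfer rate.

Series thermal resistances, inner to outer:
  R_stainless steel = (1/2.65 − 1/2.67)/(4πk) = 0.002827/(4π·18.2) = 1.236×10^-5 K/W
  R_cork board = (1/2.67 − 1/3.00)/(4πk) = 0.04120/(4π·0.0525) = 0.06245 K/W
ΣR = 1.236×10^-5 + 0.06245 = 0.06246 K/W
Q = ΔT/ΣR = (313.2 K − 283.9 K)/0.06246 = 469 W

Q = 469 W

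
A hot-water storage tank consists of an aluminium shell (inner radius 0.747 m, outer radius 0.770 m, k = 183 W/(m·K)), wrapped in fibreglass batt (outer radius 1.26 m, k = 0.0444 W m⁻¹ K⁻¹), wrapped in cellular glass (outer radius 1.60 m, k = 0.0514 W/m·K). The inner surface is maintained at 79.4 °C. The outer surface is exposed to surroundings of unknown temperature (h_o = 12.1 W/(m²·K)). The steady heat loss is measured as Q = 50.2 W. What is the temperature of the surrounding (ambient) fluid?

T_out = 20.7 °C

Sum the resistances:
  R_aluminium = (1/0.747 − 1/0.770)/(4πk) = 0.03999/(4π·183) = 1.739×10^-5 K/W
  R_fibreglass batt = (1/0.770 − 1/1.26)/(4πk) = 0.5051/(4π·0.0444) = 0.9052 K/W
  R_cellular glass = (1/1.26 − 1/1.60)/(4πk) = 0.1687/(4π·0.0514) = 0.2611 K/W
  R_conv,out = 1/(4πr²h) = 1/(4π·1.60²·12.1) = 0.002569 K/W
ΣR = 1.169 K/W
ΔT = Q·ΣR = 50.2 × 1.169 = 58.68 K
Heat flows outward, so T_out = T_in − ΔT = 79.4 − 58.68 = 20.7 °C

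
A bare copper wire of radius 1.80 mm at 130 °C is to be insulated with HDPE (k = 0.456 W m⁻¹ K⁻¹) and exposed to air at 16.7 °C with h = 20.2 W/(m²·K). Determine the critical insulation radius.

For a cylinder, r_cr = k_ins/h = 0.456/20.2 = 0.0226 m = 2.26 cm

r_cr = 2.26 cm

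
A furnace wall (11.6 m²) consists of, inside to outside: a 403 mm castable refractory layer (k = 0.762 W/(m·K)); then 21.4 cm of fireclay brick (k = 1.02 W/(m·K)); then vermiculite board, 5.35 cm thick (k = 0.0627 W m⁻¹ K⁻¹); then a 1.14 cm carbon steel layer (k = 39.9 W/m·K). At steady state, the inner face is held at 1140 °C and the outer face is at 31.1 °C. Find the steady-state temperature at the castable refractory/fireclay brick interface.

T = 772 °C

Treat each layer as a resistance in series:
  R_castable refractory = L/(kA) = 0.403/(0.762·11.6) = 0.04559 K/W
  R_fireclay brick = L/(kA) = 0.214/(1.02·11.6) = 0.01809 K/W
  R_vermiculite board = L/(kA) = 0.0535/(0.0627·11.6) = 0.07356 K/W
  R_carbon steel = L/(kA) = 0.0114/(39.9·11.6) = 2.463×10^-5 K/W
ΣR = 0.04559 + 0.01809 + 0.07356 + 2.463×10^-5 = 0.1373 K/W
Q = ΔT/ΣR = (1140 °C − 31.1 °C)/0.1373 = 8076 W
From the inner boundary to the castable refractory/fireclay brick interface, ΣR_partial = 0.04559 K/W.
T_interface = T_in − Q·ΣR_partial = 1140 °C − (8076)(0.04559) = 772 °C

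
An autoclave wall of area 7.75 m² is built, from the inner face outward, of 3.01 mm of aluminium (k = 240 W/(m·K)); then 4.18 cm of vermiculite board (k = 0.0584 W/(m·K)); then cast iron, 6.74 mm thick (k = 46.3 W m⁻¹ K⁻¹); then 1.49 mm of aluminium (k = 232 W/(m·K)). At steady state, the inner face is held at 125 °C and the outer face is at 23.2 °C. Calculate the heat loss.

Series thermal resistances, inner to outer:
  R_aluminium = L/(kA) = 0.00301/(240·7.75) = 1.618×10^-6 K/W
  R_vermiculite board = L/(kA) = 0.0418/(0.0584·7.75) = 0.09236 K/W
  R_cast iron = L/(kA) = 0.00674/(46.3·7.75) = 1.878×10^-5 K/W
  R_aluminium = L/(kA) = 0.00149/(232·7.75) = 8.287×10^-7 K/W
ΣR = 1.618×10^-6 + 0.09236 + 1.878×10^-5 + 8.287×10^-7 = 0.09238 K/W
Q = ΔT/ΣR = (125 °C − 23.2 °C)/0.09238 = 1100 W

Q = 1100 W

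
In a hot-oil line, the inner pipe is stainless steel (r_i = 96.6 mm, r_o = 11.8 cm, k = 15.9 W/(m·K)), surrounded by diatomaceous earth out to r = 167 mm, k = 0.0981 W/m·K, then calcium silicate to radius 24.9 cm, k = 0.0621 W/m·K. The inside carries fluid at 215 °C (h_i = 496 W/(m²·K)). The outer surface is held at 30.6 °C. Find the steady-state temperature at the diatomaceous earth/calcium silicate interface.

T = 149 °C

Treat each layer as a resistance in series:
  R'_conv,in = 1/(2πr h) = 1/(2π·0.0966·496) = 0.003322 m·K/W
  R'_stainless steel = ln(0.118/0.0966)/(2πk) = 0.2001/(2π·15.9) = 0.002003 m·K/W
  R'_diatomaceous earth = ln(0.167/0.118)/(2πk) = 0.3473/(2π·0.0981) = 0.5635 m·K/W
  R'_calcium silicate = ln(0.249/0.167)/(2πk) = 0.3995/(2π·0.0621) = 1.024 m·K/W
ΣR = 0.003322 + 0.002003 + 0.5635 + 1.024 = 1.593 m·K/W
Q' = ΔT/ΣR = (215 °C − 30.6 °C)/1.593 = 115.8 W/m
From the inner boundary to the diatomaceous earth/calcium silicate interface, ΣR_partial = 0.5688 m·K/W.
T_interface = T_in − Q'·ΣR_partial = 215 °C − (115.8)(0.5688) = 149 °C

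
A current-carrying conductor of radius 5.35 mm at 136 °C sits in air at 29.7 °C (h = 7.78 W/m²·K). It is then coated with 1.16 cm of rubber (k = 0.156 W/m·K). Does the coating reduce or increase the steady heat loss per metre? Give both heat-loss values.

increases: 27.8 → 44.6 W/m

Critical radius for a cylinder: r_cr = k/h = 0.0201 m = 2.01 cm.
Outer radius after coating: r₂ = 0.00535 + 0.0116 = 0.01695 m.
Since r₁ < r_cr and r₂ ≤ r_cr, the coating moves toward the maximum at r_cr — heat loss rises.
Bare: R = 1/(2πr₁h) = 3.824 m·K/W; Q = 106.3/3.824 = 27.8 W/m.
Coated: R = R_cond + R_conv = 2.383 m·K/W; Q = 106.3/2.383 = 44.6 W/m.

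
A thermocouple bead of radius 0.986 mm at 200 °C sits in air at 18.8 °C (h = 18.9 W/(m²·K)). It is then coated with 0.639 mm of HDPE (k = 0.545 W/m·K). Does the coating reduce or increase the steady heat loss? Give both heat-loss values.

Critical radius for a sphere: r_cr = 2k/h = 0.0577 m = 5.77 cm.
Outer radius after coating: r₂ = 9.86×10^-4 + 6.39×10^-4 = 0.001625 m.
Since r₁ < r_cr and r₂ ≤ r_cr, the coating moves toward the maximum at r_cr — heat loss rises.
Bare: R = 1/(4πr₁²h) = 4331 K/W; Q = 181.2/4331 = 0.0418 W.
Coated: R = R_cond + R_conv = 1653 K/W; Q = 181.2/1653 = 0.110 W.

increases: 0.0418 → 0.110 W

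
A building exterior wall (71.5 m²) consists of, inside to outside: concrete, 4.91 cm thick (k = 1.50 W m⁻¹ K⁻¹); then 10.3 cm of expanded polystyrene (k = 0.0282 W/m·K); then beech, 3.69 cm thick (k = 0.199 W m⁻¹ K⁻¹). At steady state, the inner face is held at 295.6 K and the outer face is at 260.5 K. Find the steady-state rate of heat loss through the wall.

Q = 648 W

Treat each layer as a resistance in series:
  R_concrete = L/(kA) = 0.0491/(1.50·71.5) = 4.578×10^-4 K/W
  R_expanded polystyrene = L/(kA) = 0.103/(0.0282·71.5) = 0.05108 K/W
  R_beech = L/(kA) = 0.0369/(0.199·71.5) = 0.002593 K/W
ΣR = 4.578×10^-4 + 0.05108 + 0.002593 = 0.05413 K/W
Q = ΔT/ΣR = (295.6 K − 260.5 K)/0.05413 = 648 W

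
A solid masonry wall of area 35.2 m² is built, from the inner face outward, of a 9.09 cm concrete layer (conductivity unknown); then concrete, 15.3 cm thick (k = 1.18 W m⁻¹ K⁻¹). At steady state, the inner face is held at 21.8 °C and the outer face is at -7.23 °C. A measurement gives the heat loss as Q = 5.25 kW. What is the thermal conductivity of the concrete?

ΣR = ΔT/Q = |21.8 − -7.23|/5250 = 0.005530 K/W
Known resistances:
  R_concrete = L/(kA) = 0.153/(1.18·35.2) = 0.003684 K/W
R_concrete = ΣR − ΣR_known = 0.005530 − 0.003684 = 0.001846 K/W
L/(kA) = 0.001846 ⇒ k = 0.0909/(0.001846·35.2) = 1.40 W/m·K

k = 1.40 W/m·K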